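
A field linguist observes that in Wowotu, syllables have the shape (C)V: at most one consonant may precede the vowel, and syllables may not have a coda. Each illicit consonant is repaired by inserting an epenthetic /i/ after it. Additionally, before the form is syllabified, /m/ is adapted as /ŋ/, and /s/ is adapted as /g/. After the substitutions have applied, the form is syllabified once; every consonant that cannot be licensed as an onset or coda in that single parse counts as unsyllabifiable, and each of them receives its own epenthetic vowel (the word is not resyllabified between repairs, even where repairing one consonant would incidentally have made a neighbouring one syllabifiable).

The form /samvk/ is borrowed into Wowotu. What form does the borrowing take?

Substitution: /s/ → /g/, /m/ → /ŋ/, giving /gaŋvk/.
Under (C)V, the unsyllabifiable consonants are /ŋ/, /v/, /k/ (no codas are permitted; onsets are limited to one consonant).
Each unlicensed consonant becomes the onset of a new syllable: /ŋ/ → /ŋi/, /v/ → /vi/, /k/ → /ki/.

gaŋiviki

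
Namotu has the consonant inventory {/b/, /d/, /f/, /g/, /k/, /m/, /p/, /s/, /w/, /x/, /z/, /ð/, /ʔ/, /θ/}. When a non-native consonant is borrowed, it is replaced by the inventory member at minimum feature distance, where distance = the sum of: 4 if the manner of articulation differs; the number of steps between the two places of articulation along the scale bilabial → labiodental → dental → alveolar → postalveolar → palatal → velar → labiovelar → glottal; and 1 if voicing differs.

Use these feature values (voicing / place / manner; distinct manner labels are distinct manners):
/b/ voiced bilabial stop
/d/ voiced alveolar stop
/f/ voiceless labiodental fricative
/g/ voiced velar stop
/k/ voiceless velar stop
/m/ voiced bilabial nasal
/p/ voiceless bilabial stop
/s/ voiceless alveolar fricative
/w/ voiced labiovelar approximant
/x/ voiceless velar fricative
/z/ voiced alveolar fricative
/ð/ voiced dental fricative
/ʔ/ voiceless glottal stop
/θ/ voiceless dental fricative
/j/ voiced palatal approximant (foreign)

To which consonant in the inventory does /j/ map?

w

/w/ is closest: same manner (approximant), place distance 2 (palatal→labiovelar), same voicing; total 2. Next closest is /g/ at distance 5.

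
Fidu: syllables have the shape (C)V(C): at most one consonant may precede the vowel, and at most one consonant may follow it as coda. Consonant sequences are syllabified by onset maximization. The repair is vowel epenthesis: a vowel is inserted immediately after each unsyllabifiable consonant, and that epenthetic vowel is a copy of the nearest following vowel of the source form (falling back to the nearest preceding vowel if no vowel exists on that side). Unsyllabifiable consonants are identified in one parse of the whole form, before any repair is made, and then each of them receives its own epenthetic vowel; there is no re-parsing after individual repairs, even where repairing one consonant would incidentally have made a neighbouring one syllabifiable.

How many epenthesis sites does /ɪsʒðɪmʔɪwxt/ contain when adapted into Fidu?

3

The unsyllabifiable consonants are /ʒ/, /x/, /t/; each receives one epenthetic vowel.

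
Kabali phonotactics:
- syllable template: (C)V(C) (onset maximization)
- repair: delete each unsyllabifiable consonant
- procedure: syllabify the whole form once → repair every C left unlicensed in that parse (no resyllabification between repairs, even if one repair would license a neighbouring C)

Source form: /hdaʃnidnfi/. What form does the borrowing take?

daʃnidfi

Under (C)V(C), the unsyllabifiable consonants are /h/, /n/ (at most one coda consonant is licensed; onsets are limited to one consonant).
Deleting the stranded consonants removes /h/, /n/.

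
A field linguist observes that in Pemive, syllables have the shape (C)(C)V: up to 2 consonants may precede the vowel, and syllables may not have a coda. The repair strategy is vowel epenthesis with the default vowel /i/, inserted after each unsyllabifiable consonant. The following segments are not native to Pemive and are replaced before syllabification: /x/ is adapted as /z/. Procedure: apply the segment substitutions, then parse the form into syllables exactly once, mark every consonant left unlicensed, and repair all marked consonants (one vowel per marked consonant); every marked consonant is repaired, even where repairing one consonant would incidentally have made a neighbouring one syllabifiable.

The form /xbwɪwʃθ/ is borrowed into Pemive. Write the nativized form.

Substitution: /x/ → /z/, giving /zbwɪwʃθ/.
The consonants /z/, /w/, /ʃ/, /θ/ cannot be parsed into a legal (C)(C)V syllable (no codas are permitted; onsets may contain at most 2 consonants).
Each unlicensed consonant becomes the onset of a new syllable: /z/ → /zi/, /w/ → /wi/, /ʃ/ → /ʃi/, /θ/ → /θi/.

zibwɪwiʃiθi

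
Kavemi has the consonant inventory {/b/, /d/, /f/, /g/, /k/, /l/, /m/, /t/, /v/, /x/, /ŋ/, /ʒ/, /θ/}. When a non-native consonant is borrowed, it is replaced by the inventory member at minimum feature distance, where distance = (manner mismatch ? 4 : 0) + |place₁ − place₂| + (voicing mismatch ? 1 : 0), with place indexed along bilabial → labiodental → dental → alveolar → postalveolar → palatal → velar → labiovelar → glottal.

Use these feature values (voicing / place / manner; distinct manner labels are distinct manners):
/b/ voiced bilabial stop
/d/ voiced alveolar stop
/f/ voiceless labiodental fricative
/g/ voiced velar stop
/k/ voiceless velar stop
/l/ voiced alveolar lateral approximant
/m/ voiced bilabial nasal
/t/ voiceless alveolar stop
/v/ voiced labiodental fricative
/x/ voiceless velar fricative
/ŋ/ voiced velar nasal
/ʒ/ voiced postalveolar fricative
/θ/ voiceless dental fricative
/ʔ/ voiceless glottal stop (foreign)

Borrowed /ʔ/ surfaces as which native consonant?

/k/ is closest: same manner (stop), place distance 2 (glottal→velar), same voicing; total 2. Next closest is /g/ at distance 3.

k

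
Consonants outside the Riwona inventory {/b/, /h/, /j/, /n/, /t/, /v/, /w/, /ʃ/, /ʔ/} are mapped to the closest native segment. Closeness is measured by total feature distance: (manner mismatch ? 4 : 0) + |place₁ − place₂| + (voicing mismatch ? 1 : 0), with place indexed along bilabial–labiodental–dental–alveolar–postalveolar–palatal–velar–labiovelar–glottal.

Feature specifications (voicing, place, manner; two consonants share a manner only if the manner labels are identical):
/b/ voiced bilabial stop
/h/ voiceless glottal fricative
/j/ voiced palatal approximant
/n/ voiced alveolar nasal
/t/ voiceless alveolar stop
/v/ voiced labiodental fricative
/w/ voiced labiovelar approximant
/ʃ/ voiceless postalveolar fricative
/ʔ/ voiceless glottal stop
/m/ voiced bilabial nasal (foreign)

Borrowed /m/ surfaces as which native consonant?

n

/n/ is closest: same manner (nasal), place distance 3 (bilabial→alveolar), same voicing; total 3. Next closest is /b/ at distance 4.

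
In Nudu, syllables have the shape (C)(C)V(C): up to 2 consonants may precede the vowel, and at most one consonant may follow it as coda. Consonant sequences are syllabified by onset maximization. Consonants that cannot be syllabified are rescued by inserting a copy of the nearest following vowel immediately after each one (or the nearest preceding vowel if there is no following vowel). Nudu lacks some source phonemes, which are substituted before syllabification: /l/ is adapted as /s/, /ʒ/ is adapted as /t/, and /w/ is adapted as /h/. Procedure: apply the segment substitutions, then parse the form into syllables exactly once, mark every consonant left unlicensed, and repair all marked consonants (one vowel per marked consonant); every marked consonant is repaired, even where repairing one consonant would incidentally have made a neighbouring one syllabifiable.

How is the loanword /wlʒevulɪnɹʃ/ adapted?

hestevusɪnɹɪʃɪ

Substitution: /w/ → /h/, /l/ → /s/, /ʒ/ → /t/, giving /hstevusɪnɹʃ/.
Under (C)(C)V(C), the unsyllabifiable consonants are /h/, /ɹ/, /ʃ/ (at most one coda consonant is licensed; onsets may contain at most 2 consonants).
Inserting the epenthetic vowel yields /h/ → /he/, /ɹ/ → /ɹɪ/, /ʃ/ → /ʃɪ/.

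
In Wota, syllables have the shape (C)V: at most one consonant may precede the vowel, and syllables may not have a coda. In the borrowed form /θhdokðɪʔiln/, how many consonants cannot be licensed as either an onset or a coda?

5

The consonants /θ/, /h/, /k/, /l/, /n/ cannot be parsed into a legal (C)V syllable (no codas are permitted; onsets are limited to one consonant).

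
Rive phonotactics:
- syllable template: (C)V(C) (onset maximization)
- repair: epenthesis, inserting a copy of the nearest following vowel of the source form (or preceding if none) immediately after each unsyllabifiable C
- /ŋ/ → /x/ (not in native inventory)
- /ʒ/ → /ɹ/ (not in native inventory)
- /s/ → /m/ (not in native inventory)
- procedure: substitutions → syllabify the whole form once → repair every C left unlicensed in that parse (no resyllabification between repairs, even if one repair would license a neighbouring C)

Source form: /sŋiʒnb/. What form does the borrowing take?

mixiɹnibi

Substitution: /s/ → /m/, /ŋ/ → /x/, /ʒ/ → /ɹ/, giving /mxiɹnb/.
Under (C)V(C), the unsyllabifiable consonants are /m/, /n/, /b/ (at most one coda consonant is licensed; onsets are limited to one consonant).
Each unlicensed consonant becomes the onset of a new syllable: /m/ → /mi/, /n/ → /ni/, /b/ → /bi/.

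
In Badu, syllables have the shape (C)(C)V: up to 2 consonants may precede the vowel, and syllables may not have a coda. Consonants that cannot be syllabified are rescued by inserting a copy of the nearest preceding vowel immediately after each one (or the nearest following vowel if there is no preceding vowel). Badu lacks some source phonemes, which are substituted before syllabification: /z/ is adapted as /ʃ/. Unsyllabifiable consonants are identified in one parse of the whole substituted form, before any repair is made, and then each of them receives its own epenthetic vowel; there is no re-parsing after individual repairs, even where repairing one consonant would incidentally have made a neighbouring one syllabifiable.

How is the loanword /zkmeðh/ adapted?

Substitution: /z/ → /ʃ/, giving /ʃkmeðh/.
Syllabifying with onset maximization leaves /ʃ/, /ð/, /h/ stranded (no codas are permitted; onsets may contain at most 2 consonants).
Inserting the epenthetic vowel yields /ʃ/ → /ʃe/, /ð/ → /ðe/, /h/ → /he/.

ʃekmeðehe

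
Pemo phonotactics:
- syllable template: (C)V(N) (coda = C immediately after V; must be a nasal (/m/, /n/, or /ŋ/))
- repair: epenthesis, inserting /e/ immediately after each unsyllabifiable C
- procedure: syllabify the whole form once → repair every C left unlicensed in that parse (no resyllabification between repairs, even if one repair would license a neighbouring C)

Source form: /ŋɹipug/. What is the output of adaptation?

ŋeɹipuge

The consonants /ŋ/, /g/ cannot be parsed into a legal (C)V(N) syllable (only a nasal (/m/, /n/, or /ŋ/) is licensed in coda position; onsets are limited to one consonant).
Inserting the epenthetic vowel yields /ŋ/ → /ŋe/, /g/ → /ge/.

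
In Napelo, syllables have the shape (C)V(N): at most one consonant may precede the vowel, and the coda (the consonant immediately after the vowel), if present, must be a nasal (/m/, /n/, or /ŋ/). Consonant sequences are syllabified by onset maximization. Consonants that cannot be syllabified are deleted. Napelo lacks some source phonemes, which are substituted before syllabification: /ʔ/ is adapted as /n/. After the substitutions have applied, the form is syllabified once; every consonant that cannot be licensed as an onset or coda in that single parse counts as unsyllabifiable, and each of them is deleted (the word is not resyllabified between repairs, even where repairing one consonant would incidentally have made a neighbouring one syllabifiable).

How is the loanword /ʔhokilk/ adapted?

hoki

Substitution: /ʔ/ → /n/, giving /nhokilk/.
Under (C)V(N), the unsyllabifiable consonants are /n/, /l/, /k/ (only a nasal (/m/, /n/, or /ŋ/) is licensed in coda position; onsets are limited to one consonant).
Each unlicensed consonant is deleted: /n/, /l/, /k/.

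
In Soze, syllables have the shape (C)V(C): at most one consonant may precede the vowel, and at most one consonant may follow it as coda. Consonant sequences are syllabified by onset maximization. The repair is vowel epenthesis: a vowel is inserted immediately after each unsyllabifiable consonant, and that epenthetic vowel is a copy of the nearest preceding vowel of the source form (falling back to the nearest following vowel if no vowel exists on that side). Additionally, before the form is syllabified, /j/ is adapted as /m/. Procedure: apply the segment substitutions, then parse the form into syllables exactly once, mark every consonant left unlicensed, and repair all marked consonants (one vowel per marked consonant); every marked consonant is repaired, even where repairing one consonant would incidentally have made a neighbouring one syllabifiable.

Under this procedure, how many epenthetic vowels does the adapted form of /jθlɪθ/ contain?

After substitution the input is /mθlɪθ/.
The unsyllabifiable consonants are /m/, /θ/; each receives one epenthetic vowel.

2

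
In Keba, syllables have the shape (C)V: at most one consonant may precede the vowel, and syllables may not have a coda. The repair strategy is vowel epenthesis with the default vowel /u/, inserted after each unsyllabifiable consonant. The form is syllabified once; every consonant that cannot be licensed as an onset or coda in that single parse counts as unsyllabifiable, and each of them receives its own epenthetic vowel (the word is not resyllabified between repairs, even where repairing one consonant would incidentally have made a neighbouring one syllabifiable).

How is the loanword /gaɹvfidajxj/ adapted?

The consonants /ɹ/, /v/, /j/, /x/, /j/ cannot be parsed into a legal (C)V syllable (no codas are permitted; onsets are limited to one consonant).
Inserting the epenthetic vowel yields /ɹ/ → /ɹu/, /v/ → /vu/, /j/ → /ju/, /x/ → /xu/, /j/ → /ju/.

gaɹuvufidajuxuju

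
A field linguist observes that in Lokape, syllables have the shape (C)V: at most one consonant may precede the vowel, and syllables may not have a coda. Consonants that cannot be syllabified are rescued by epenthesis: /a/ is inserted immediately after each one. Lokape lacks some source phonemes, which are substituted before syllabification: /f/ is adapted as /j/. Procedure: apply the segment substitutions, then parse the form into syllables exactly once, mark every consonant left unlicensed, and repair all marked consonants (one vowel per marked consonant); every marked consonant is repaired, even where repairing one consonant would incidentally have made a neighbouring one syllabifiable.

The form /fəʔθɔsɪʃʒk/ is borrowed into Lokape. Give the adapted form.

Substitution: /f/ → /j/, giving /jəʔθɔsɪʃʒk/.
Syllabifying with onset maximization leaves /ʔ/, /ʃ/, /ʒ/, /k/ stranded (no codas are permitted; onsets are limited to one consonant).
Epenthesis after each stranded consonant: /ʔ/ → /ʔa/, /ʃ/ → /ʃa/, /ʒ/ → /ʒa/, /k/ → /ka/.

jəʔaθɔsɪʃaʒaka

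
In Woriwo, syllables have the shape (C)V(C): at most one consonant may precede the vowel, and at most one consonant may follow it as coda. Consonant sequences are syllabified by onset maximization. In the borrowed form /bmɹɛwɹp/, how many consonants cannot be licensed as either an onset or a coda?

4

Syllabifying with onset maximization leaves /b/, /m/, /ɹ/, /p/ stranded (at most one coda consonant is licensed; onsets are limited to one consonant).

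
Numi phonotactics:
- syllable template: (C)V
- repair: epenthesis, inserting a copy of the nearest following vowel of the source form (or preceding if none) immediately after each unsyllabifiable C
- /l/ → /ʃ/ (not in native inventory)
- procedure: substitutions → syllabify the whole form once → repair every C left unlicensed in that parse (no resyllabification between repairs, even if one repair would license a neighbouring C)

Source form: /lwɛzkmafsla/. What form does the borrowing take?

ʃɛwɛzakamafasaʃa

Substitution: /l/ → /ʃ/, giving /ʃwɛzkmafsʃa/.
Under (C)V, the unsyllabifiable consonants are /ʃ/, /z/, /k/, /f/, /s/ (no codas are permitted; onsets are limited to one consonant).
Inserting the epenthetic vowel yields /ʃ/ → /ʃɛ/, /z/ → /za/, /k/ → /ka/, /f/ → /fa/, /s/ → /sa/.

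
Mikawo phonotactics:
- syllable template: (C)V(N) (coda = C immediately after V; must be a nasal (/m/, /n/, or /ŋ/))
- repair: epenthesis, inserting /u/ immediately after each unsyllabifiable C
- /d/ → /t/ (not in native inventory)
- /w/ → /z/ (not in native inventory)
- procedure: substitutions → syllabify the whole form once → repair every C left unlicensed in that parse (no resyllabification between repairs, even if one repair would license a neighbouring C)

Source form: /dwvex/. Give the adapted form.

Substitution: /d/ → /t/, /w/ → /z/, giving /tzvex/.
Under (C)V(N), the unsyllabifiable consonants are /t/, /z/, /x/ (only a nasal (/m/, /n/, or /ŋ/) is licensed in coda position; onsets are limited to one consonant).
Inserting the epenthetic vowel yields /t/ → /tu/, /z/ → /zu/, /x/ → /xu/.

tuzuvexu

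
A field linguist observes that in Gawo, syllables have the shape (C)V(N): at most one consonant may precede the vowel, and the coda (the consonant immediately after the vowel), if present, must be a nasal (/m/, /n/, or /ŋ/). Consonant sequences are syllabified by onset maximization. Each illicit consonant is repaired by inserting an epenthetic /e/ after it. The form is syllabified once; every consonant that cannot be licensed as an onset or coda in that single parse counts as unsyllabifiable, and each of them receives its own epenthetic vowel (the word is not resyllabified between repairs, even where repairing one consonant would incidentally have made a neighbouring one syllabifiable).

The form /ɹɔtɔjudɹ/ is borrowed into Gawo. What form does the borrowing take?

The consonants /d/, /ɹ/ cannot be parsed into a legal (C)V(N) syllable (only a nasal (/m/, /n/, or /ŋ/) is licensed in coda position; onsets are limited to one consonant).
Inserting the epenthetic vowel yields /d/ → /de/, /ɹ/ → /ɹe/.

ɹɔtɔjudeɹe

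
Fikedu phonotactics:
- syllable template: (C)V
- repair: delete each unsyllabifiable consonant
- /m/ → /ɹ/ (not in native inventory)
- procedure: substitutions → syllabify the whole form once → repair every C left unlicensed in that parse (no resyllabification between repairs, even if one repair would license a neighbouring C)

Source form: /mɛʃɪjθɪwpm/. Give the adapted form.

ɹɛʃɪθɪ

Substitution: /m/ → /ɹ/, giving /ɹɛʃɪjθɪwpɹ/.
The consonants /j/, /w/, /p/, /ɹ/ cannot be parsed into a legal (C)V syllable (no codas are permitted; onsets are limited to one consonant).
Each unlicensed consonant is deleted: /j/, /w/, /p/, /ɹ/.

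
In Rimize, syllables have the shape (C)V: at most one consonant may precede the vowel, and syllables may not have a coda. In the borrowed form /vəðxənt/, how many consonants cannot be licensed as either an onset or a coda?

The consonants /ð/, /n/, /t/ cannot be parsed into a legal (C)V syllable (no codas are permitted; onsets are limited to one consonant).

3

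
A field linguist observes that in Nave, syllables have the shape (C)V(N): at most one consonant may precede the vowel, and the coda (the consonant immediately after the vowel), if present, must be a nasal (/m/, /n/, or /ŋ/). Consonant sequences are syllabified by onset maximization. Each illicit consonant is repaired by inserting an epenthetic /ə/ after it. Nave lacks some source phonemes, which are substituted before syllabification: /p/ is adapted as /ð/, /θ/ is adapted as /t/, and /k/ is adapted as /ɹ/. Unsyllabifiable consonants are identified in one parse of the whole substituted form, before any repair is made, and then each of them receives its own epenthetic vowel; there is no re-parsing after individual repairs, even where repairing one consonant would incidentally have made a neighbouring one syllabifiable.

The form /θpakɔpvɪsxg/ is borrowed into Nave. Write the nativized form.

təðaɹɔðəvɪsəxəgə

Substitution: /θ/ → /t/, /p/ → /ð/, /k/ → /ɹ/, giving /tðaɹɔðvɪsxg/.
The consonants /t/, /ð/, /s/, /x/, /g/ cannot be parsed into a legal (C)V(N) syllable (only a nasal (/m/, /n/, or /ŋ/) is licensed in coda position; onsets are limited to one consonant).
Inserting the epenthetic vowel yields /t/ → /tə/, /ð/ → /ðə/, /s/ → /sə/, /x/ → /xə/, /g/ → /gə/.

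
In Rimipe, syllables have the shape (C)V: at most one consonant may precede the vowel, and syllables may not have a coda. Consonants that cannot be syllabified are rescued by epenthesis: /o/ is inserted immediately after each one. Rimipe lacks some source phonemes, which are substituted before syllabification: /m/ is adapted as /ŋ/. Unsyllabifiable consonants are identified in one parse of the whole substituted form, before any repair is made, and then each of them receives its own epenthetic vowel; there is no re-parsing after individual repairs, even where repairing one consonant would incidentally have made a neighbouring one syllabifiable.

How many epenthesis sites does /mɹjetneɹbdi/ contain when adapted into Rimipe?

5

After substitution the input is /ŋɹjetneɹbdi/.
The unsyllabifiable consonants are /ŋ/, /ɹ/, /t/, /ɹ/, /b/; each receives one epenthetic vowel.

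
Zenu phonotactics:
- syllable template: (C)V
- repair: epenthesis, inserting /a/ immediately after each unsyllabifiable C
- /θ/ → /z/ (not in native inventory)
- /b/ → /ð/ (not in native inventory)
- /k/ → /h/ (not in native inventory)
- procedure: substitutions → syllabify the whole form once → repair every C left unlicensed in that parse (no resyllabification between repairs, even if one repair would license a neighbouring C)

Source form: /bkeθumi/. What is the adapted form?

ðahezumi

Substitution: /b/ → /ð/, /k/ → /h/, /θ/ → /z/, giving /ðhezumi/.
Under (C)V, the unsyllabifiable consonants are /ð/ (no codas are permitted; onsets are limited to one consonant).
Inserting the epenthetic vowel yields /ð/ → /ða/.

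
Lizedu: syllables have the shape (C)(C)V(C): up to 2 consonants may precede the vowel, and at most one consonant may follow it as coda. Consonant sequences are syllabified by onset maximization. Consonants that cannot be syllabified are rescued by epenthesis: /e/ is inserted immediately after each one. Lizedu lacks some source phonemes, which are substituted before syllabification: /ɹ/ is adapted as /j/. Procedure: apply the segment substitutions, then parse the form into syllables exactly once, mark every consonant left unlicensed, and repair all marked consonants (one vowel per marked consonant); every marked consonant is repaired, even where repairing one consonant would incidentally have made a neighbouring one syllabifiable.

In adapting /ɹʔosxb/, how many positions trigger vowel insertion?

2

After substitution the input is /jʔosxb/.
The unsyllabifiable consonants are /x/, /b/; each receives one epenthetic vowel.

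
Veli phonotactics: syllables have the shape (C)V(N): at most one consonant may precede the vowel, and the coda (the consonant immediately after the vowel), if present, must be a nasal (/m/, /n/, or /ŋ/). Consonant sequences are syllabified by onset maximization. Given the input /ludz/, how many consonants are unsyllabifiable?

2

The consonants /d/, /z/ cannot be parsed into a legal (C)V(N) syllable (only a nasal (/m/, /n/, or /ŋ/) is licensed in coda position; onsets are limited to one consonant).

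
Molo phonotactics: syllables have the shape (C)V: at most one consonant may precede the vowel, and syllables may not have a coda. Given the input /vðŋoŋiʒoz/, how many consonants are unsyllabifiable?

Under (C)V, the unsyllabifiable consonants are /v/, /ð/, /z/ (no codas are permitted; onsets are limited to one consonant).

3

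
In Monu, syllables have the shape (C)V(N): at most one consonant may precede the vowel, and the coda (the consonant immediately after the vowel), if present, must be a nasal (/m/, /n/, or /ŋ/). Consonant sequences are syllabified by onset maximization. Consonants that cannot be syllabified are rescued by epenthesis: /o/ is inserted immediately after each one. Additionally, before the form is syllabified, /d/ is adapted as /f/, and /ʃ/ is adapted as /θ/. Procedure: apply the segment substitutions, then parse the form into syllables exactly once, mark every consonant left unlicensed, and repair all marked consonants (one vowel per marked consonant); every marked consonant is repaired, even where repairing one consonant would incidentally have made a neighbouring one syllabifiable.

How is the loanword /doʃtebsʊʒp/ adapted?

foθotebosʊʒopo

Substitution: /d/ → /f/, /ʃ/ → /θ/, giving /foθtebsʊʒp/.
Under (C)V(N), the unsyllabifiable consonants are /θ/, /b/, /ʒ/, /p/ (only a nasal (/m/, /n/, or /ŋ/) is licensed in coda position; onsets are limited to one consonant).
Inserting the epenthetic vowel yields /θ/ → /θo/, /b/ → /bo/, /ʒ/ → /ʒo/, /p/ → /po/.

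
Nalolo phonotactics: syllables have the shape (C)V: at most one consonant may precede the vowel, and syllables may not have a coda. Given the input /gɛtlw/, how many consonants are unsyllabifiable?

3

The consonants /t/, /l/, /w/ cannot be parsed into a legal (C)V syllable (no codas are permitted; onsets are limited to one consonant).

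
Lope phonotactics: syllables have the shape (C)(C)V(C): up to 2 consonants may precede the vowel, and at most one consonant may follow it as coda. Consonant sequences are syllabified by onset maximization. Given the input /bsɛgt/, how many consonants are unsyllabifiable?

Under (C)(C)V(C), the unsyllabifiable consonants are /t/ (at most one coda consonant is licensed; onsets may contain at most 2 consonants).

1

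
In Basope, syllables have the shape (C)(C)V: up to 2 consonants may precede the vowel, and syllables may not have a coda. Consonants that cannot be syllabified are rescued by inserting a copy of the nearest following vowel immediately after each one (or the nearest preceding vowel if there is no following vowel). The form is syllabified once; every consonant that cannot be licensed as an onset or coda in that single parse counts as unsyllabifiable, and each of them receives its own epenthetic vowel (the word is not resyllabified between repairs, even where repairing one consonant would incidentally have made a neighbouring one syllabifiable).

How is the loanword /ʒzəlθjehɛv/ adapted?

ʒzəleθjehɛvɛ

Under (C)(C)V, the unsyllabifiable consonants are /l/, /v/ (no codas are permitted; onsets may contain at most 2 consonants).
Each unlicensed consonant becomes the onset of a new syllable: /l/ → /le/, /v/ → /vɛ/.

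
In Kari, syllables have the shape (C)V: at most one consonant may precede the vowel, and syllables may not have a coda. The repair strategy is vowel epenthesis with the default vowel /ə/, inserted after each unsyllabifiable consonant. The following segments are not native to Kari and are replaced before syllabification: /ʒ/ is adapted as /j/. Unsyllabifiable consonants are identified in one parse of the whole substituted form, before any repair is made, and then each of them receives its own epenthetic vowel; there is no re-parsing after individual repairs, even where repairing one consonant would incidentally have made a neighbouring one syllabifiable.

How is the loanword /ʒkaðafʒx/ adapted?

jəkaðafəjəxə

Substitution: /ʒ/ → /j/, giving /jkaðafjx/.
Under (C)V, the unsyllabifiable consonants are /j/, /f/, /j/, /x/ (no codas are permitted; onsets are limited to one consonant).
Inserting the epenthetic vowel yields /j/ → /jə/, /f/ → /fə/, /j/ → /jə/, /x/ → /xə/.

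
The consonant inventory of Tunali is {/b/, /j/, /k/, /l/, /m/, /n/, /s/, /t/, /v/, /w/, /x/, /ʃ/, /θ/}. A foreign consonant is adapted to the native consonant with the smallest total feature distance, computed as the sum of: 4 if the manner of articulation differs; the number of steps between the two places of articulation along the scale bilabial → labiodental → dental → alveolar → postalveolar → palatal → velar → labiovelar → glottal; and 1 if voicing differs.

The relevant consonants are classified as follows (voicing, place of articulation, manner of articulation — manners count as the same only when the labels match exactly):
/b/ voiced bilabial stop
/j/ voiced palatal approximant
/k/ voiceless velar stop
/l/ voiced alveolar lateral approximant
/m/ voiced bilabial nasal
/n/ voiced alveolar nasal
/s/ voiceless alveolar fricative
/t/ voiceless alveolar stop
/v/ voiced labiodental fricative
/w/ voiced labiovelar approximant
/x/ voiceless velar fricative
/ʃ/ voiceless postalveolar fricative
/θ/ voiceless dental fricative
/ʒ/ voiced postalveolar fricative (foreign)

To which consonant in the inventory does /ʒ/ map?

/ʃ/ is closest: same manner (fricative), place distance 0 (postalveolar→postalveolar), voicing differs (+1); total 1. Next closest is /s/ at distance 2.

ʃ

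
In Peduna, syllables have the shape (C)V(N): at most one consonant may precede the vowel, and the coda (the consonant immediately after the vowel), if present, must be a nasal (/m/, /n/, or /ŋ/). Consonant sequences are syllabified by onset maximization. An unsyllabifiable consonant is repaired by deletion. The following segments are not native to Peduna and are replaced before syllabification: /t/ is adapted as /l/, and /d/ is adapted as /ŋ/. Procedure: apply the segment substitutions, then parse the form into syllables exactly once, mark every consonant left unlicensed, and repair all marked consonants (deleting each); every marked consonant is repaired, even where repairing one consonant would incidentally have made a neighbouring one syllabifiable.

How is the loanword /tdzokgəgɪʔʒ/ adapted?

zogəgɪ

Substitution: /t/ → /l/, /d/ → /ŋ/, giving /lŋzokgəgɪʔʒ/.
Syllabifying with onset maximization leaves /l/, /ŋ/, /k/, /ʔ/, /ʒ/ stranded (only a nasal (/m/, /n/, or /ŋ/) is licensed in coda position; onsets are limited to one consonant).
Each unlicensed consonant is deleted: /l/, /ŋ/, /k/, /ʔ/, /ʒ/.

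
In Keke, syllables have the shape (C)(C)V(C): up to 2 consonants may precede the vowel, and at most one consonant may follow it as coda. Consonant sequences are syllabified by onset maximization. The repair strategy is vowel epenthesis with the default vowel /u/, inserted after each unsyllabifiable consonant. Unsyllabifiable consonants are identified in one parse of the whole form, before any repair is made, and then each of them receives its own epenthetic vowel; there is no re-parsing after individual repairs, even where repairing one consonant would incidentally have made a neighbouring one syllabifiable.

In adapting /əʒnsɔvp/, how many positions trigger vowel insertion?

The unsyllabifiable consonants are /p/; each receives one epenthetic vowel.

1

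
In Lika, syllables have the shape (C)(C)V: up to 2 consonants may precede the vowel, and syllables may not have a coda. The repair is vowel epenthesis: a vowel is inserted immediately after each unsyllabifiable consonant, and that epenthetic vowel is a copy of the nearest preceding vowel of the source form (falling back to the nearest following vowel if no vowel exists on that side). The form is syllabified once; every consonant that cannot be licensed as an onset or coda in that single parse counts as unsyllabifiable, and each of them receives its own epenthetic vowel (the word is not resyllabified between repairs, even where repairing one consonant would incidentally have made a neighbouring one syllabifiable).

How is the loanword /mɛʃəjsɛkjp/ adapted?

Under (C)(C)V, the unsyllabifiable consonants are /k/, /j/, /p/ (no codas are permitted; onsets may contain at most 2 consonants).
Inserting the epenthetic vowel yields /k/ → /kɛ/, /j/ → /jɛ/, /p/ → /pɛ/.

mɛʃəjsɛkɛjɛpɛ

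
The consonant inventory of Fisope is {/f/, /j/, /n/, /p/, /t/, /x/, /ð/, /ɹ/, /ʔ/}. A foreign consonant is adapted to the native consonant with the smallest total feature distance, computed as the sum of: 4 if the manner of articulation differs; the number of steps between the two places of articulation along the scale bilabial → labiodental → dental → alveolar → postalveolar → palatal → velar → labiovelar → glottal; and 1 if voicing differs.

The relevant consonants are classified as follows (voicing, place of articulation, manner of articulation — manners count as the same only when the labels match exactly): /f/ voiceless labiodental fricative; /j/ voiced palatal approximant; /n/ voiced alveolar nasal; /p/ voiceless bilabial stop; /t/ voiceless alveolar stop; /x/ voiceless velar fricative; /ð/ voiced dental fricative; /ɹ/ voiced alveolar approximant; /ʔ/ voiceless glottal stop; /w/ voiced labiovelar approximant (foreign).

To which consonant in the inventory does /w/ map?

j

/j/ is closest: same manner (approximant), place distance 2 (labiovelar→palatal), same voicing; total 2. Next closest is /ɹ/ at distance 4.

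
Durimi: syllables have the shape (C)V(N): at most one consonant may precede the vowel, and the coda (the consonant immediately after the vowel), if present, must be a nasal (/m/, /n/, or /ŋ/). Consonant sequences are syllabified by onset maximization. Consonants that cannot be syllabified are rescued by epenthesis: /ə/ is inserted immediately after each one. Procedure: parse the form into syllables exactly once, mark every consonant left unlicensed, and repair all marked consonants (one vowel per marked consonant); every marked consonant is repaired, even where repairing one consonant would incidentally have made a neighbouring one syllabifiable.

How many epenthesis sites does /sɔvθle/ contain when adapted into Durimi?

2

The unsyllabifiable consonants are /v/, /θ/; each receives one epenthetic vowel.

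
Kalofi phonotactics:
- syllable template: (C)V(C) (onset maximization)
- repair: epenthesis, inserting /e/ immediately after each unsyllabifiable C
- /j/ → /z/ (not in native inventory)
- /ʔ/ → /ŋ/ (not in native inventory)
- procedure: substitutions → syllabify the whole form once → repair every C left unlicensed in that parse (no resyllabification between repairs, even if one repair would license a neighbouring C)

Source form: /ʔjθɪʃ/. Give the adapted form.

ŋezeθɪʃ

Substitution: /ʔ/ → /ŋ/, /j/ → /z/, giving /ŋzθɪʃ/.
Syllabifying with onset maximization leaves /ŋ/, /z/ stranded (at most one coda consonant is licensed; onsets are limited to one consonant).
Each unlicensed consonant becomes the onset of a new syllable: /ŋ/ → /ŋe/, /z/ → /ze/.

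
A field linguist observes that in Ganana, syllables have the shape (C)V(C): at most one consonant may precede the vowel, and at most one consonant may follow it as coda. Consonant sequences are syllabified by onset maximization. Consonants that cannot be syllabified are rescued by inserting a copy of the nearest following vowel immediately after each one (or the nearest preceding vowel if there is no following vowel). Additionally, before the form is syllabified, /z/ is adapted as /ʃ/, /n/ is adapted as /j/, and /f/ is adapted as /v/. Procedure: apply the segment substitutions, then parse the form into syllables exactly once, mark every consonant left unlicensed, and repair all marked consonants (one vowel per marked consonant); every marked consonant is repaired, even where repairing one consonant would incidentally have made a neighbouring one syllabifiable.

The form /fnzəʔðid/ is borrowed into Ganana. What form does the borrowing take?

vəjəʃəʔðid

Substitution: /f/ → /v/, /n/ → /j/, /z/ → /ʃ/, giving /vjʃəʔðid/.
Under (C)V(C), the unsyllabifiable consonants are /v/, /j/ (at most one coda consonant is licensed; onsets are limited to one consonant).
Each unlicensed consonant becomes the onset of a new syllable: /v/ → /və/, /j/ → /jə/.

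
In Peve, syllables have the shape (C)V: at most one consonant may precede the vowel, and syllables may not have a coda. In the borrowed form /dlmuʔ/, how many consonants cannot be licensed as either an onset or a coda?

The consonants /d/, /l/, /ʔ/ cannot be parsed into a legal (C)V syllable (no codas are permitted; onsets are limited to one consonant).

3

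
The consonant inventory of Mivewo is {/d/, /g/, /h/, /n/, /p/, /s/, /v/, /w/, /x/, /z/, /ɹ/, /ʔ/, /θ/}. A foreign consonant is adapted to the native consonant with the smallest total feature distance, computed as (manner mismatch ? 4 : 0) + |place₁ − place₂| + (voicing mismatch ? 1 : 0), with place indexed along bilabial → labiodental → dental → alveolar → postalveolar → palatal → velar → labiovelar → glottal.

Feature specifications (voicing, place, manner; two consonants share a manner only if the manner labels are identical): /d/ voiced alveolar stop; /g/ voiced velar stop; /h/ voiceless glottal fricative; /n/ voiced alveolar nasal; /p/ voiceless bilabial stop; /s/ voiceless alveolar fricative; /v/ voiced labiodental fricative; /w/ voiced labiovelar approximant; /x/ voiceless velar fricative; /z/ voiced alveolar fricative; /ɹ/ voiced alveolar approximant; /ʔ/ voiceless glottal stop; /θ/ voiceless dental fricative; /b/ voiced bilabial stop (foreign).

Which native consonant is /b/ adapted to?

/p/ is closest: same manner (stop), place distance 0 (bilabial→bilabial), voicing differs (+1); total 1. Next closest is /d/ at distance 3.

p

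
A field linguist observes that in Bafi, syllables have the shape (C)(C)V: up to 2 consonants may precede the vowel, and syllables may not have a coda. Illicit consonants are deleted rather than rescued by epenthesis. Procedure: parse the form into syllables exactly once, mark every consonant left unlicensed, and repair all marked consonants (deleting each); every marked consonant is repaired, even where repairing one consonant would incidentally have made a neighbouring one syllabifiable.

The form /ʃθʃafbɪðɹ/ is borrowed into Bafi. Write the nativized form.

θʃafbɪ

The consonants /ʃ/, /ð/, /ɹ/ cannot be parsed into a legal (C)(C)V syllable (no codas are permitted; onsets may contain at most 2 consonants).
Each unlicensed consonant is deleted: /ʃ/, /ð/, /ɹ/.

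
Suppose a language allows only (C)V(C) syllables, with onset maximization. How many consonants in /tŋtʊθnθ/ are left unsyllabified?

4

The consonants /t/, /ŋ/, /n/, /θ/ cannot be parsed into a legal (C)V(C) syllable (at most one coda consonant is licensed; onsets are limited to one consonant).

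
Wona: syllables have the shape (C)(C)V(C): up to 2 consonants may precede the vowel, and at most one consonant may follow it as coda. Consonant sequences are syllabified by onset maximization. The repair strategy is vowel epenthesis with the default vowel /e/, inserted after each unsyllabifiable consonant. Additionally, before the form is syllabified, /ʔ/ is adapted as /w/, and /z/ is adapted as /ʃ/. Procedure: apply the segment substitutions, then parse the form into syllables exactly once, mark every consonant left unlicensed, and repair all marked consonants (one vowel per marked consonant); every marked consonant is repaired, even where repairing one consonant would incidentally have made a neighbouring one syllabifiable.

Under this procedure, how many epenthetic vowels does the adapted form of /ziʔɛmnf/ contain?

2

After substitution the input is /ʃiwɛmnf/.
The unsyllabifiable consonants are /n/, /f/; each receives one epenthetic vowel.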